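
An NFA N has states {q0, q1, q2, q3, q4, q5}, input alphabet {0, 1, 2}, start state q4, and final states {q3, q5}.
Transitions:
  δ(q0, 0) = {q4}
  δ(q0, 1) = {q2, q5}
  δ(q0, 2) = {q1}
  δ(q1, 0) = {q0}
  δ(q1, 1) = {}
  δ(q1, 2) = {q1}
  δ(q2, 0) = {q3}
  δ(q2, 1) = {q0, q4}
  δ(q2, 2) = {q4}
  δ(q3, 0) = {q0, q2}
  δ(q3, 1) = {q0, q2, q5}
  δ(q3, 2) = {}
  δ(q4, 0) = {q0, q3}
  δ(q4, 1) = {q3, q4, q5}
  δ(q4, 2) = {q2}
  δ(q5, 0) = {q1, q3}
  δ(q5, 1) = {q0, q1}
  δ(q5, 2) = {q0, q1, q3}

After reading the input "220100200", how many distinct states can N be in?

Start: {q4}
read 2: {q2}
read 2: {q4}
read 0: {q0, q3}
read 1: {q0, q2, q5}
read 0: {q1, q3, q4}
read 0: {q0, q2, q3}
read 2: {q1, q4}
read 0: {q0, q3}
read 0: {q0, q2, q4}
Final reachable set {q0, q2, q4} has 3 states.

3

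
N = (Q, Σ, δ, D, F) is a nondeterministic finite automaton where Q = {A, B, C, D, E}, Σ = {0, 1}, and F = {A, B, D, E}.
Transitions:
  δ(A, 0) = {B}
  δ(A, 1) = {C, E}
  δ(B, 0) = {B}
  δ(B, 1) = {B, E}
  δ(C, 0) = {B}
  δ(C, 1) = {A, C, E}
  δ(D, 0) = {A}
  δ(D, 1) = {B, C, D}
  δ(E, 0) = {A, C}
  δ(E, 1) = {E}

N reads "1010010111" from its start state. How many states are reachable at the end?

Start: {D}
read 1: {B, C, D}
read 0: {A, B}
read 1: {B, C, E}
read 0: {A, B, C}
read 0: {B}
read 1: {B, E}
read 0: {A, B, C}
read 1: {A, B, C, E}
read 1: {A, B, C, E}
read 1: {A, B, C, E}
Final reachable set {A, B, C, E} has 4 states.

4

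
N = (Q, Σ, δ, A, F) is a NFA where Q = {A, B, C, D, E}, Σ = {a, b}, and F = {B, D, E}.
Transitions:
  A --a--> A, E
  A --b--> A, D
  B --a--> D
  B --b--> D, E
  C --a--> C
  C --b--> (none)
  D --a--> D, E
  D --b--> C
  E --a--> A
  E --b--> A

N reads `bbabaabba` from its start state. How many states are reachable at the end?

4

Start: {A}
read b: {A, D}
read b: {A, C, D}
read a: {A, C, D, E}
read b: {A, C, D}
read a: {A, C, D, E}
read a: {A, C, D, E}
read b: {A, C, D}
read b: {A, C, D}
read a: {A, C, D, E}
Final reachable set {A, C, D, E} has 4 states.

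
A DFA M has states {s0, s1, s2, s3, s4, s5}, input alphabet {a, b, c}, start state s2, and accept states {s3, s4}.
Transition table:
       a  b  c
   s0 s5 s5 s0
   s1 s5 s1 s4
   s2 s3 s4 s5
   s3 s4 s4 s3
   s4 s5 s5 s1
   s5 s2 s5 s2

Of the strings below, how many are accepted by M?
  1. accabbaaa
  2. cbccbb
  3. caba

accabbaaa: accepted
cbccbb: rejected
caba: rejected

1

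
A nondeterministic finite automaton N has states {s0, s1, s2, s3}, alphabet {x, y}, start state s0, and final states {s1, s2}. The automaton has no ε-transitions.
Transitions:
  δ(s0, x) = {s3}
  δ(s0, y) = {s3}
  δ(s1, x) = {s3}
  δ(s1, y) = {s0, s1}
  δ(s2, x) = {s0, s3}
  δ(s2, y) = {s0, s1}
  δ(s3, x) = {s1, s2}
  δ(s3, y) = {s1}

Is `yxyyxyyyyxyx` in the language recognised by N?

rejected

Start: {s0}
read y: {s3}
read x: {s1, s2}
read y: {s0, s1}
read y: {s0, s1, s3}
read x: {s1, s2, s3}
read y: {s0, s1}
read y: {s0, s1, s3}
read y: {s0, s1, s3}
read y: {s0, s1, s3}
read x: {s1, s2, s3}
read y: {s0, s1}
read x: {s3}
Reachable ∩ accepting = {} — empty.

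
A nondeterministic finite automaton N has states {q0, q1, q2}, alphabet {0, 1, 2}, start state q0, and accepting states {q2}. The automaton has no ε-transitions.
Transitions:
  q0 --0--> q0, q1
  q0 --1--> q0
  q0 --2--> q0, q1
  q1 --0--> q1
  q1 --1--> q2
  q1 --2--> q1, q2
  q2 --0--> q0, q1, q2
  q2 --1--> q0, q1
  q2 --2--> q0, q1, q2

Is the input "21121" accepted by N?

Start: {q0}
read 2: {q0, q1}
read 1: {q0, q2}
read 1: {q0, q1}
read 2: {q0, q1, q2}
read 1: {q0, q1, q2}
Reachable ∩ accepting = {q2} — nonempty.

accepted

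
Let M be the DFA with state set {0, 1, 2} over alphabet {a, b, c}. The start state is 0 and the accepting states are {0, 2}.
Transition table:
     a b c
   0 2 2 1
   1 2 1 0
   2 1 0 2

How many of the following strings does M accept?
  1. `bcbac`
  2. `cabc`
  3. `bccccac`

`bcbac`: accepted
`cabc`: rejected
`bccccac`: accepted

2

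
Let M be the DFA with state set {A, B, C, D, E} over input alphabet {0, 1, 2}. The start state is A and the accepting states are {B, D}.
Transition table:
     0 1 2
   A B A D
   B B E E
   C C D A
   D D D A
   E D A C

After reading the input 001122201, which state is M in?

D

A --0--> B
B --0--> B
B --1--> E
E --1--> A
A --2--> D
D --2--> A
A --2--> D
D --0--> D
D --1--> D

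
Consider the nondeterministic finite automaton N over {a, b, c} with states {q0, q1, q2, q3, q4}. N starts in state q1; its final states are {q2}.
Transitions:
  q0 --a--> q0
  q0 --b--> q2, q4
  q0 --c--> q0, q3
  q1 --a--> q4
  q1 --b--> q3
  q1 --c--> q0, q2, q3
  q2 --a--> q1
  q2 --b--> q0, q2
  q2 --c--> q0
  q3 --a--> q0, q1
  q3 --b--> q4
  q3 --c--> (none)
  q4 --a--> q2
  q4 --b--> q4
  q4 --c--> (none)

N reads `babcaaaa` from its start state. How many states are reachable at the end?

Start: {q1}
read b: {q3}
read a: {q0, q1}
read b: {q2, q3, q4}
read c: {q0}
read a: {q0}
read a: {q0}
read a: {q0}
read a: {q0}
Final reachable set {q0} has 1 state.

1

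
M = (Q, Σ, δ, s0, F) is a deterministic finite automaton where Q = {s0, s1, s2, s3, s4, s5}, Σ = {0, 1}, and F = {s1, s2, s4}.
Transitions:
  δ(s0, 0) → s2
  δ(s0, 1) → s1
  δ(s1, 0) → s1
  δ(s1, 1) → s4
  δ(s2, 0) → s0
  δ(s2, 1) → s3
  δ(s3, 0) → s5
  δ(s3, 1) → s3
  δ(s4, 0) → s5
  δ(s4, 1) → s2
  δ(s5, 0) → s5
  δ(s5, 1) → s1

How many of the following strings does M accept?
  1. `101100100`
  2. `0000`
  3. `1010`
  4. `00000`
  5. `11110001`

2

`101100100`: rejected
`0000`: rejected
`1010`: rejected
`00000`: accepted
`11110001`: accepted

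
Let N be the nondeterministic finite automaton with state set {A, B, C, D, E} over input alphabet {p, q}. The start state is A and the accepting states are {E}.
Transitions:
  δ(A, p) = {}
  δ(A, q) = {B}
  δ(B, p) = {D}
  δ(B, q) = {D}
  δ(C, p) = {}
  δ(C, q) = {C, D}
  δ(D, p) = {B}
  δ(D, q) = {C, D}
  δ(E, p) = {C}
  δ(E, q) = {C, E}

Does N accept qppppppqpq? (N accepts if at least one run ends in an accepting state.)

rejected

Start: {A}
read q: {B}
read p: {D}
read p: {B}
read p: {D}
read p: {B}
read p: {D}
read p: {B}
read q: {D}
read p: {B}
read q: {D}
Reachable ∩ accepting = {} — empty.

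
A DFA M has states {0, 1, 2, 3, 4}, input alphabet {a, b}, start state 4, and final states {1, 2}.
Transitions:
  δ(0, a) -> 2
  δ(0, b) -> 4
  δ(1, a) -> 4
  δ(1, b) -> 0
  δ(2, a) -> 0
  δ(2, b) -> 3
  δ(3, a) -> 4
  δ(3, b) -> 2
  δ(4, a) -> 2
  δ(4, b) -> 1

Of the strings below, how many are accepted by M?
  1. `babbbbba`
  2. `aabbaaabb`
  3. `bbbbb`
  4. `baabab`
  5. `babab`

`babbbbba`: accepted
`aabbaaabb`: accepted
`bbbbb`: rejected
`baabab`: accepted
`babab`: accepted

4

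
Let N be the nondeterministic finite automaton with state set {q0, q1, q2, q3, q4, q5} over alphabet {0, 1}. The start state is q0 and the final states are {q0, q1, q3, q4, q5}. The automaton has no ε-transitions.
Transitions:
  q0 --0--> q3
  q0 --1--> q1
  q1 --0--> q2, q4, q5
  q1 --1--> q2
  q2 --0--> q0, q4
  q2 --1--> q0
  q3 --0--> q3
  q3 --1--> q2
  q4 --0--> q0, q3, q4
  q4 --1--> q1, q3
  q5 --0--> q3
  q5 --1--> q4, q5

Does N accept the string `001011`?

Start: {q0}
read 0: {q3}
read 0: {q3}
read 1: {q2}
read 0: {q0, q4}
read 1: {q1, q3}
read 1: {q2}
Reachable ∩ accepting = {} — empty.

rejected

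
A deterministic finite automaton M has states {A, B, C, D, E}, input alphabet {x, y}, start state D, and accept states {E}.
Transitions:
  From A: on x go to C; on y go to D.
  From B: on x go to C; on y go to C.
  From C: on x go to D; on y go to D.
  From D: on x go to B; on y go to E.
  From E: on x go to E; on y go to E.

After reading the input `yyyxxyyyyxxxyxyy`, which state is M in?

D --y--> E
E --y--> E
E --y--> E
E --x--> E
E --x--> E
E --y--> E
E --y--> E
E --y--> E
E --y--> E
E --x--> E
E --x--> E
E --x--> E
E --y--> E
E --x--> E
E --y--> E
E --y--> E

E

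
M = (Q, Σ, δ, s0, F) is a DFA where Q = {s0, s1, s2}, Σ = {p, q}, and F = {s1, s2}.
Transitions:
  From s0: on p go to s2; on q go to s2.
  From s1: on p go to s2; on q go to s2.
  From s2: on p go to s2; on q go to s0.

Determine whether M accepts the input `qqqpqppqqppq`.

s0 --q--> s2
s2 --q--> s0
s0 --q--> s2
s2 --p--> s2
s2 --q--> s0
s0 --p--> s2
s2 --p--> s2
s2 --q--> s0
s0 --q--> s2
s2 --p--> s2
s2 --p--> s2
s2 --q--> s0
End in state s0, which is not an accepting state.

rejected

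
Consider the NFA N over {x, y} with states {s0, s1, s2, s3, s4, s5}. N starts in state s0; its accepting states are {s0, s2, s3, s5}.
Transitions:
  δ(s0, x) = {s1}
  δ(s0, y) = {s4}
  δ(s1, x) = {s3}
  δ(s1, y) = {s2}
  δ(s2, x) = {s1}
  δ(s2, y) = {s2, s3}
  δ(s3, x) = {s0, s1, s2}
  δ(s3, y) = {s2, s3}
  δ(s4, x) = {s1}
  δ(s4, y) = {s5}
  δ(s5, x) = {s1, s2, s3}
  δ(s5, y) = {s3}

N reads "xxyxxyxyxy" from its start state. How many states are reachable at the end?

Start: {s0}
read x: {s1}
read x: {s3}
read y: {s2, s3}
read x: {s0, s1, s2}
read x: {s1, s3}
read y: {s2, s3}
read x: {s0, s1, s2}
read y: {s2, s3, s4}
read x: {s0, s1, s2}
read y: {s2, s3, s4}
Final reachable set {s2, s3, s4} has 3 states.

3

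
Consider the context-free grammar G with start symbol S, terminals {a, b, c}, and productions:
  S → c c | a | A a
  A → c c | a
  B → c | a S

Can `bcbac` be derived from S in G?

no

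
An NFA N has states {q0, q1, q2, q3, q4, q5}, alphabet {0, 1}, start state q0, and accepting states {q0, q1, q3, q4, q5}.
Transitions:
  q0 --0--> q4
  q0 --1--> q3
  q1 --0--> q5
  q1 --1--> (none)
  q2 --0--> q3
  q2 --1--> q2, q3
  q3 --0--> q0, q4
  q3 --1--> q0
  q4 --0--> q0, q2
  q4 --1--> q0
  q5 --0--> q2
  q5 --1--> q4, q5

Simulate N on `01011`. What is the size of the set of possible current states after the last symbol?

1

Start: {q0}
read 0: {q4}
read 1: {q0}
read 0: {q4}
read 1: {q0}
read 1: {q3}
Final reachable set {q3} has 1 state.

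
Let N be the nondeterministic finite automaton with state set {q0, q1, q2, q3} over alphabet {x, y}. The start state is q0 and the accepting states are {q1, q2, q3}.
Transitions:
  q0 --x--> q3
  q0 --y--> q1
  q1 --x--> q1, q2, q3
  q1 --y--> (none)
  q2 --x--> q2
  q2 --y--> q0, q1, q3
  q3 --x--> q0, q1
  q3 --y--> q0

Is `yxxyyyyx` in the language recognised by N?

Start: {q0}
read y: {q1}
read x: {q1, q2, q3}
read x: {q0, q1, q2, q3}
read y: {q0, q1, q3}
read y: {q0, q1}
read y: {q1}
read y: {}
The reachable set is empty and stays empty for the remaining 1 symbol.
Reachable ∩ accepting = {} — empty.

rejected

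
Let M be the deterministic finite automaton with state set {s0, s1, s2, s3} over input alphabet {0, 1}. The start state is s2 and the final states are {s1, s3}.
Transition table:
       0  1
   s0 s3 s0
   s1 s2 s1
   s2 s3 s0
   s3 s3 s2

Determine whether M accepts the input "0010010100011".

s2 --0--> s3
s3 --0--> s3
s3 --1--> s2
s2 --0--> s3
s3 --0--> s3
s3 --1--> s2
s2 --0--> s3
s3 --1--> s2
s2 --0--> s3
s3 --0--> s3
s3 --0--> s3
s3 --1--> s2
s2 --1--> s0
End in state s0, which is not an accepting state.

rejected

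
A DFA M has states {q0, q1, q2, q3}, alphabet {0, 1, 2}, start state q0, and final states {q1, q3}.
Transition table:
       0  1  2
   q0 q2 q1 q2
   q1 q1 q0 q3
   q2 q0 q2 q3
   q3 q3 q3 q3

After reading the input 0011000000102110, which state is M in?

q0 --0--> q2
q2 --0--> q0
q0 --1--> q1
q1 --1--> q0
q0 --0--> q2
q2 --0--> q0
q0 --0--> q2
q2 --0--> q0
q0 --0--> q2
q2 --0--> q0
q0 --1--> q1
q1 --0--> q1
q1 --2--> q3
q3 --1--> q3
q3 --1--> q3
q3 --0--> q3

q3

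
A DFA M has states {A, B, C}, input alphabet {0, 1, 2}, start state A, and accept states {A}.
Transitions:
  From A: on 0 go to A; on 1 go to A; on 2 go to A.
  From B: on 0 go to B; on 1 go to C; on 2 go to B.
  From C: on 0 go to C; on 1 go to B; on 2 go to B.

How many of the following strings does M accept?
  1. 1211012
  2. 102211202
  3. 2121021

1211012: accepted
102211202: accepted
2121021: accepted

3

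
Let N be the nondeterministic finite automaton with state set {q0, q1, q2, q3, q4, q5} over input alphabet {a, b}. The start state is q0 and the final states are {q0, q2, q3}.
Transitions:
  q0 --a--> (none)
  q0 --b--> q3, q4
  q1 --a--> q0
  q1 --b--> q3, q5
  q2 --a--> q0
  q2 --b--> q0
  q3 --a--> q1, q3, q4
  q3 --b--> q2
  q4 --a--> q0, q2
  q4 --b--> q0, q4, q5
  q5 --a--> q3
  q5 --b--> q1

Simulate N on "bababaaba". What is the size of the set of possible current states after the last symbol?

Start: {q0}
read b: {q3, q4}
read a: {q0, q1, q2, q3, q4}
read b: {q0, q2, q3, q4, q5}
read a: {q0, q1, q2, q3, q4}
read b: {q0, q2, q3, q4, q5}
read a: {q0, q1, q2, q3, q4}
read a: {q0, q1, q2, q3, q4}
read b: {q0, q2, q3, q4, q5}
read a: {q0, q1, q2, q3, q4}
Final reachable set {q0, q1, q2, q3, q4} has 5 states.

5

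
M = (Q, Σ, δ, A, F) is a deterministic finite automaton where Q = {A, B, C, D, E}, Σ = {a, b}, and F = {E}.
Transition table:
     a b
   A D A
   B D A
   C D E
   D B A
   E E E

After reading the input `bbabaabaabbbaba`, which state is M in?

D

A --b--> A
A --b--> A
A --a--> D
D --b--> A
A --a--> D
D --a--> B
B --b--> A
A --a--> D
D --a--> B
B --b--> A
A --b--> A
A --b--> A
A --a--> D
D --b--> A
A --a--> D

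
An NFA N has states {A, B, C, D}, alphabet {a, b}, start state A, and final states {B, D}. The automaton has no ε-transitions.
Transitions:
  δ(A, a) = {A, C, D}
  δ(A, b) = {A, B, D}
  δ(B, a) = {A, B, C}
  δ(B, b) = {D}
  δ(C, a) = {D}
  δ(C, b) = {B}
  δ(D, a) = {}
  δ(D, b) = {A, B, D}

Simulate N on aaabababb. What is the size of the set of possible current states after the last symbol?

Start: {A}
read a: {A, C, D}
read a: {A, C, D}
read a: {A, C, D}
read b: {A, B, D}
read a: {A, B, C, D}
read b: {A, B, D}
read a: {A, B, C, D}
read b: {A, B, D}
read b: {A, B, D}
Final reachable set {A, B, D} has 3 states.

3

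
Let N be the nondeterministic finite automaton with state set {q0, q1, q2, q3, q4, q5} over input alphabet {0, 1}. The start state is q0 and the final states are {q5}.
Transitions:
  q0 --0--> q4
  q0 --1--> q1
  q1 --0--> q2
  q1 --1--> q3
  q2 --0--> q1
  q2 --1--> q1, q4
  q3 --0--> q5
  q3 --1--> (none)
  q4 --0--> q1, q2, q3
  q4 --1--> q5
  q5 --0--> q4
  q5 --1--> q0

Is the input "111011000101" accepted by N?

Start: {q0}
read 1: {q1}
read 1: {q3}
read 1: {}
The reachable set is empty and stays empty for the remaining 9 symbols.
Reachable ∩ accepting = {} — empty.

rejected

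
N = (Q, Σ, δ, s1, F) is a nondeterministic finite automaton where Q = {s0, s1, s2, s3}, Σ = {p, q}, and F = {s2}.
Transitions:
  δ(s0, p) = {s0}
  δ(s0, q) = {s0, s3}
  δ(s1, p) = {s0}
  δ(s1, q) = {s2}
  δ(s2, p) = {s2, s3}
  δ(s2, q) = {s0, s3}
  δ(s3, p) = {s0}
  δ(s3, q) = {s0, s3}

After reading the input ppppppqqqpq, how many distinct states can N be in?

Start: {s1}
read p: {s0}
read p: {s0}
read p: {s0}
read p: {s0}
read p: {s0}
read p: {s0}
read q: {s0, s3}
read q: {s0, s3}
read q: {s0, s3}
read p: {s0}
read q: {s0, s3}
Final reachable set {s0, s3} has 2 states.

2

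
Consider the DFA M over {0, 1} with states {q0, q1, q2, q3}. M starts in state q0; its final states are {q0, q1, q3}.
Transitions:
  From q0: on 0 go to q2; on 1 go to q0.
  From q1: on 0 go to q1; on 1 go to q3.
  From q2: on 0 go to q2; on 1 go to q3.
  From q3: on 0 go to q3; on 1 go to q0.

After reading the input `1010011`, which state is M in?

q0 --1--> q0
q0 --0--> q2
q2 --1--> q3
q3 --0--> q3
q3 --0--> q3
q3 --1--> q0
q0 --1--> q0

q0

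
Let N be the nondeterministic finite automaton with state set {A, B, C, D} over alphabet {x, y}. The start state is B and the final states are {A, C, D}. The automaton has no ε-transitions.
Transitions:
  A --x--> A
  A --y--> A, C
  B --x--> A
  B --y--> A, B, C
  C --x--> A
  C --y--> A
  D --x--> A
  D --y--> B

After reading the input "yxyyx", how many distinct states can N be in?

Start: {B}
read y: {A, B, C}
read x: {A}
read y: {A, C}
read y: {A, C}
read x: {A}
Final reachable set {A} has 1 state.

1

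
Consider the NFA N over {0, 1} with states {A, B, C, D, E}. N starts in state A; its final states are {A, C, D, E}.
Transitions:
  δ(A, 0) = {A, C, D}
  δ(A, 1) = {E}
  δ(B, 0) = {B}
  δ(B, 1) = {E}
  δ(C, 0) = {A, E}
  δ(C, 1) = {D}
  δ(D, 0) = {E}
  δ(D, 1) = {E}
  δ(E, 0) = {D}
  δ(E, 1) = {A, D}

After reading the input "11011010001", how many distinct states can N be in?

Start: {A}
read 1: {E}
read 1: {A, D}
read 0: {A, C, D, E}
read 1: {A, D, E}
read 1: {A, D, E}
read 0: {A, C, D, E}
read 1: {A, D, E}
read 0: {A, C, D, E}
read 0: {A, C, D, E}
read 0: {A, C, D, E}
read 1: {A, D, E}
Final reachable set {A, D, E} has 3 states.

3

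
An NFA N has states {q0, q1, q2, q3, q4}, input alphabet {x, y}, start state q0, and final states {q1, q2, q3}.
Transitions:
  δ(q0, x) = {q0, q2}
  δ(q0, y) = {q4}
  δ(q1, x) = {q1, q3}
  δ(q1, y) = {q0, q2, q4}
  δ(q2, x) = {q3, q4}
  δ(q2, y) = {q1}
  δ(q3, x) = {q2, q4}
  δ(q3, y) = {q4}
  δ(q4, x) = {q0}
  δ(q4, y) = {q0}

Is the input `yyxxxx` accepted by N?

accepted

Start: {q0}
read y: {q4}
read y: {q0}
read x: {q0, q2}
read x: {q0, q2, q3, q4}
read x: {q0, q2, q3, q4}
read x: {q0, q2, q3, q4}
Reachable ∩ accepting = {q2, q3} — nonempty.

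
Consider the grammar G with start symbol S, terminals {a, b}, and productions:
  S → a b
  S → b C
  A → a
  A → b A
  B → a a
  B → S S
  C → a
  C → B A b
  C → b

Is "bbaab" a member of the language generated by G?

no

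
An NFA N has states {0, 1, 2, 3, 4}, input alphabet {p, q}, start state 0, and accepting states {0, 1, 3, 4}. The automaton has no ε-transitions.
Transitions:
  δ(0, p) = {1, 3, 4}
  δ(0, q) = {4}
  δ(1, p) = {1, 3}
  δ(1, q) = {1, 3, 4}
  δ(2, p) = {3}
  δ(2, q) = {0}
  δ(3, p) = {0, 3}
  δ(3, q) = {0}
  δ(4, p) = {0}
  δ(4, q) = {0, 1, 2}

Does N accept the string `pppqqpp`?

Start: {0}
read p: {1, 3, 4}
read p: {0, 1, 3}
read p: {0, 1, 3, 4}
read q: {0, 1, 2, 3, 4}
read q: {0, 1, 2, 3, 4}
read p: {0, 1, 3, 4}
read p: {0, 1, 3, 4}
Reachable ∩ accepting = {0, 1, 3, 4} — nonempty.

accepted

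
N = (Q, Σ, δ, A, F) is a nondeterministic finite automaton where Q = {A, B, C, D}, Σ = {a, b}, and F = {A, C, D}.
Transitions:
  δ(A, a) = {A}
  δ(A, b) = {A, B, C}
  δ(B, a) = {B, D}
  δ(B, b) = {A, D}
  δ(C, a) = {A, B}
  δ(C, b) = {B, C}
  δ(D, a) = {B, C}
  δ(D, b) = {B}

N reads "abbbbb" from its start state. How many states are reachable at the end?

Start: {A}
read a: {A}
read b: {A, B, C}
read b: {A, B, C, D}
read b: {A, B, C, D}
read b: {A, B, C, D}
read b: {A, B, C, D}
Final reachable set {A, B, C, D} has 4 states.

4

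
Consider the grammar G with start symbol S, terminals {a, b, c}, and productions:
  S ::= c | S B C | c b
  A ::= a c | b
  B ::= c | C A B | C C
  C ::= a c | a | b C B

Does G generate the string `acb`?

no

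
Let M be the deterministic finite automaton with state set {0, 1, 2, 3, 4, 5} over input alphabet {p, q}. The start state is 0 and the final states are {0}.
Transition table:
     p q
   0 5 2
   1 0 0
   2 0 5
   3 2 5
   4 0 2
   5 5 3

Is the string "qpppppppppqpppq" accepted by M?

rejected

0 --q--> 2
2 --p--> 0
0 --p--> 5
5 --p--> 5
5 --p--> 5
5 --p--> 5
5 --p--> 5
5 --p--> 5
5 --p--> 5
5 --p--> 5
5 --q--> 3
3 --p--> 2
2 --p--> 0
0 --p--> 5
5 --q--> 3
End in state 3, which is not an accepting state.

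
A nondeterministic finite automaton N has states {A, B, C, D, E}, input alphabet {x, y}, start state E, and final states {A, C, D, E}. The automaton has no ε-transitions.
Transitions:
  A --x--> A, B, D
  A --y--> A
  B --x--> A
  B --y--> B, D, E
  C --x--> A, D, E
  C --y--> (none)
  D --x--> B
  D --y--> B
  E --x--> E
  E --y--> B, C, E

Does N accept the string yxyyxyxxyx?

accepted

Start: {E}
read y: {B, C, E}
read x: {A, D, E}
read y: {A, B, C, E}
read y: {A, B, C, D, E}
read x: {A, B, D, E}
read y: {A, B, C, D, E}
read x: {A, B, D, E}
read x: {A, B, D, E}
read y: {A, B, C, D, E}
read x: {A, B, D, E}
Reachable ∩ accepting = {A, D, E} — nonempty.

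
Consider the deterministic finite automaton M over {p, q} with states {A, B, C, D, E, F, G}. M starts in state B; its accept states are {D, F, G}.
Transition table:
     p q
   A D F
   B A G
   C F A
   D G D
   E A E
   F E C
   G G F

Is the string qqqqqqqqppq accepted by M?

accepted

B --q--> G
G --q--> F
F --q--> C
C --q--> A
A --q--> F
F --q--> C
C --q--> A
A --q--> F
F --p--> E
E --p--> A
A --q--> F
End in state F, which is an accepting state.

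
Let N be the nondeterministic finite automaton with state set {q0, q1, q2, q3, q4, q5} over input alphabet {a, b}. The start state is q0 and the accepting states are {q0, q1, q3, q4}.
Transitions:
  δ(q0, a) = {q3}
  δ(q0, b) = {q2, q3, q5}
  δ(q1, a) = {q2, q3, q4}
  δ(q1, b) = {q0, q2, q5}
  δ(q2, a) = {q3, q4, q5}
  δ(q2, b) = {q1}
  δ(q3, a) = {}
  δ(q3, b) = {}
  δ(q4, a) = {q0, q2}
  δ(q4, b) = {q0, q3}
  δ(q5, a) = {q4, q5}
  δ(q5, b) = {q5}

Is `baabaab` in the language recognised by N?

accepted

Start: {q0}
read b: {q2, q3, q5}
read a: {q3, q4, q5}
read a: {q0, q2, q4, q5}
read b: {q0, q1, q2, q3, q5}
read a: {q2, q3, q4, q5}
read a: {q0, q2, q3, q4, q5}
read b: {q0, q1, q2, q3, q5}
Reachable ∩ accepting = {q0, q1, q3} — nonempty.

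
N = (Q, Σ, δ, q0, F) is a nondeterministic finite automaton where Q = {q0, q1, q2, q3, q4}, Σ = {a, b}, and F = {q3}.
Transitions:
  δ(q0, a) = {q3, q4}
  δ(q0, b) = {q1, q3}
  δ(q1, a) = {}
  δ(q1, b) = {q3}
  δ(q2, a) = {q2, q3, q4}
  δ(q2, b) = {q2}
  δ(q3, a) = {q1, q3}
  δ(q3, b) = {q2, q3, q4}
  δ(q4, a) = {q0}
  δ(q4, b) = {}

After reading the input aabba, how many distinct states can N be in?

5

Start: {q0}
read a: {q3, q4}
read a: {q0, q1, q3}
read b: {q1, q2, q3, q4}
read b: {q2, q3, q4}
read a: {q0, q1, q2, q3, q4}
Final reachable set {q0, q1, q2, q3, q4} has 5 states.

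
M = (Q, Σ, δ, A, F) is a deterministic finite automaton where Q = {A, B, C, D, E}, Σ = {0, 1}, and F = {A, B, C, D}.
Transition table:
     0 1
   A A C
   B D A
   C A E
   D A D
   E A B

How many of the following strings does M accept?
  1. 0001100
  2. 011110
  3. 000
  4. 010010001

0001100: accepted
011110: accepted
000: accepted
010010001: accepted

4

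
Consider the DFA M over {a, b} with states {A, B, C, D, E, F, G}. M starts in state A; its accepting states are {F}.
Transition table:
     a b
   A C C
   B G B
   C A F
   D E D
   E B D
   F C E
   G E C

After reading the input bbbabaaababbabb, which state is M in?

E

A --b--> C
C --b--> F
F --b--> E
E --a--> B
B --b--> B
B --a--> G
G --a--> E
E --a--> B
B --b--> B
B --a--> G
G --b--> C
C --b--> F
F --a--> C
C --b--> F
F --b--> E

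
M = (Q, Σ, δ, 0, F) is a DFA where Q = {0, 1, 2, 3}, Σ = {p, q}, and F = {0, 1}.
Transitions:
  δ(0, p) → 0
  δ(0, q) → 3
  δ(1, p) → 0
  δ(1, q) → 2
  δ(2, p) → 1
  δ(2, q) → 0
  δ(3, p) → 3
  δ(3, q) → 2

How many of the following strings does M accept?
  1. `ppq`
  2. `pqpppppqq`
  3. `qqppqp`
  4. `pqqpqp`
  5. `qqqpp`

3

`ppq`: rejected
`pqpppppqq`: accepted
`qqppqp`: rejected
`pqqpqp`: accepted
`qqqpp`: accepted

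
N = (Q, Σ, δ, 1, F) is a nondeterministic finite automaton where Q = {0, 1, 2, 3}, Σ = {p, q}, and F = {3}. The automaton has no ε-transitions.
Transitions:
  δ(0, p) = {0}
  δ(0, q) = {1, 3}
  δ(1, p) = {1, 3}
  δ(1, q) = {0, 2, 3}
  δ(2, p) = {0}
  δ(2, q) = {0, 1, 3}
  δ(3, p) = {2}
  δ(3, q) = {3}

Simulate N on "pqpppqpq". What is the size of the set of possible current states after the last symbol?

4

Start: {1}
read p: {1, 3}
read q: {0, 2, 3}
read p: {0, 2}
read p: {0}
read p: {0}
read q: {1, 3}
read p: {1, 2, 3}
read q: {0, 1, 2, 3}
Final reachable set {0, 1, 2, 3} has 4 states.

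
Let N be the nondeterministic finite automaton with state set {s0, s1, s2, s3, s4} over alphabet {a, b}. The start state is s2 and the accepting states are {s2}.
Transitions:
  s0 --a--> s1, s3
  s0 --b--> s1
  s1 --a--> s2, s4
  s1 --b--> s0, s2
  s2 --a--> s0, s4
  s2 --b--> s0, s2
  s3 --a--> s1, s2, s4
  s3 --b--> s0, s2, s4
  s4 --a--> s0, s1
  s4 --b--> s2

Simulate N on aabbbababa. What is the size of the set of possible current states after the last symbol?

5

Start: {s2}
read a: {s0, s4}
read a: {s0, s1, s3}
read b: {s0, s1, s2, s4}
read b: {s0, s1, s2}
read b: {s0, s1, s2}
read a: {s0, s1, s2, s3, s4}
read b: {s0, s1, s2, s4}
read a: {s0, s1, s2, s3, s4}
read b: {s0, s1, s2, s4}
read a: {s0, s1, s2, s3, s4}
Final reachable set {s0, s1, s2, s3, s4} has 5 states.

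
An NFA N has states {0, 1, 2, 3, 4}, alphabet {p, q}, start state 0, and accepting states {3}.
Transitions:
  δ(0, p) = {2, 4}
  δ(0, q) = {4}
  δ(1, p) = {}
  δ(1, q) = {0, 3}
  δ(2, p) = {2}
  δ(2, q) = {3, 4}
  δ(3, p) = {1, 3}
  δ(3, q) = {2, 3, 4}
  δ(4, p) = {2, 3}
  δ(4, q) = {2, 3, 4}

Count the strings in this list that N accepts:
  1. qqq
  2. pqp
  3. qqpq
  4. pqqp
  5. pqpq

5

qqq: accepted
pqp: accepted
qqpq: accepted
pqqp: accepted
pqpq: accepted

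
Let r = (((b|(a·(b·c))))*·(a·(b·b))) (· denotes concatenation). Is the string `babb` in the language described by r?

yes

Split as b·abb: ((b|(a·(b·c))))* matches b and (a·(b·b)) matches abb.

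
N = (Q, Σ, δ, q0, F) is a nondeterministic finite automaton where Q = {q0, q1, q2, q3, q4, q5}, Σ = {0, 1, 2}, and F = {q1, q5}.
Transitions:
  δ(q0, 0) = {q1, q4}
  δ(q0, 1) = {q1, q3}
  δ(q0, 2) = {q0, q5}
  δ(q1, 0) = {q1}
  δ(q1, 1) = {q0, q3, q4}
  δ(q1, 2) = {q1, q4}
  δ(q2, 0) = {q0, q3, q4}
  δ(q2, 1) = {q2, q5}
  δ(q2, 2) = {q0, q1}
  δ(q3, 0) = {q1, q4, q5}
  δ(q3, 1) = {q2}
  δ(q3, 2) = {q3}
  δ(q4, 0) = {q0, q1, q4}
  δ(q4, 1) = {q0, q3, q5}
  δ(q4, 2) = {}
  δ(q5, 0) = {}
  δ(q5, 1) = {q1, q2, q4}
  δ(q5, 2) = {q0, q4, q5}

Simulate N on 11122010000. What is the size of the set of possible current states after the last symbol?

Start: {q0}
read 1: {q1, q3}
read 1: {q0, q2, q3, q4}
read 1: {q0, q1, q2, q3, q5}
read 2: {q0, q1, q3, q4, q5}
read 2: {q0, q1, q3, q4, q5}
read 0: {q0, q1, q4, q5}
read 1: {q0, q1, q2, q3, q4, q5}
read 0: {q0, q1, q3, q4, q5}
read 0: {q0, q1, q4, q5}
read 0: {q0, q1, q4}
read 0: {q0, q1, q4}
Final reachable set {q0, q1, q4} has 3 states.

3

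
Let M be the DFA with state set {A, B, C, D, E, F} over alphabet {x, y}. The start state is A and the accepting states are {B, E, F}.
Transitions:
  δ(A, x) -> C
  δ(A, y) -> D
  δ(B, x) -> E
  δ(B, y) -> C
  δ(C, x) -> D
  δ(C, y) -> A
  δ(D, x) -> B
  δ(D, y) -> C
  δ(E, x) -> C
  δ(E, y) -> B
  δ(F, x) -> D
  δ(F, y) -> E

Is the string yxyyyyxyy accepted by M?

rejected

A --y--> D
D --x--> B
B --y--> C
C --y--> A
A --y--> D
D --y--> C
C --x--> D
D --y--> C
C --y--> A
End in state A, which is not an accepting state.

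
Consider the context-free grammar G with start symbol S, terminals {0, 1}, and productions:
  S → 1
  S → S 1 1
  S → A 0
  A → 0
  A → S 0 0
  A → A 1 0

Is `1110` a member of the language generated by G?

no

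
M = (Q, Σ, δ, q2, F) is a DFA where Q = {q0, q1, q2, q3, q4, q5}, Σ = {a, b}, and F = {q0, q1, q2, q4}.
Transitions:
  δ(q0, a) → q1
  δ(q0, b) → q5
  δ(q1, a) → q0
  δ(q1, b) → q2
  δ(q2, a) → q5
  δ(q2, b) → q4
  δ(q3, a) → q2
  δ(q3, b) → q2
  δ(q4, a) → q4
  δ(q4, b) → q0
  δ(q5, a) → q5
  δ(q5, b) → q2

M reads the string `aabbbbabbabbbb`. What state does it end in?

q4

q2 --a--> q5
q5 --a--> q5
q5 --b--> q2
q2 --b--> q4
q4 --b--> q0
q0 --b--> q5
q5 --a--> q5
q5 --b--> q2
q2 --b--> q4
q4 --a--> q4
q4 --b--> q0
q0 --b--> q5
q5 --b--> q2
q2 --b--> q4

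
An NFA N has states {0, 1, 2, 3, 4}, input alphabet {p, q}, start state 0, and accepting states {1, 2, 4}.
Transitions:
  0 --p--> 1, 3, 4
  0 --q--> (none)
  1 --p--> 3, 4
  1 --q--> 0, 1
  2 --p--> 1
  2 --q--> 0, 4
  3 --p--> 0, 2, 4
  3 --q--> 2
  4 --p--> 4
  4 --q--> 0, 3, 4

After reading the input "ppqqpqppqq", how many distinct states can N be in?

5

Start: {0}
read p: {1, 3, 4}
read p: {0, 2, 3, 4}
read q: {0, 2, 3, 4}
read q: {0, 2, 3, 4}
read p: {0, 1, 2, 3, 4}
read q: {0, 1, 2, 3, 4}
read p: {0, 1, 2, 3, 4}
read p: {0, 1, 2, 3, 4}
read q: {0, 1, 2, 3, 4}
read q: {0, 1, 2, 3, 4}
Final reachable set {0, 1, 2, 3, 4} has 5 states.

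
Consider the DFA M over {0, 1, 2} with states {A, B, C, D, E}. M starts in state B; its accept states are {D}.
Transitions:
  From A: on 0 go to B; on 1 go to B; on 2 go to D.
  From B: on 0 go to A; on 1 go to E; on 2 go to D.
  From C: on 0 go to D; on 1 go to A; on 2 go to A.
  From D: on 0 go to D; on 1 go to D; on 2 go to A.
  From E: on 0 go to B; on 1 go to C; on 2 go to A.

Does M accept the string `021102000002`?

B --0--> A
A --2--> D
D --1--> D
D --1--> D
D --0--> D
D --2--> A
A --0--> B
B --0--> A
A --0--> B
B --0--> A
A --0--> B
B --2--> D
End in state D, which is an accepting state.

accepted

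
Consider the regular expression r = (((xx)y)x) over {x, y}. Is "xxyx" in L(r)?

yes

Split as xxy·x: ((xx)y) matches xxy and x matches x.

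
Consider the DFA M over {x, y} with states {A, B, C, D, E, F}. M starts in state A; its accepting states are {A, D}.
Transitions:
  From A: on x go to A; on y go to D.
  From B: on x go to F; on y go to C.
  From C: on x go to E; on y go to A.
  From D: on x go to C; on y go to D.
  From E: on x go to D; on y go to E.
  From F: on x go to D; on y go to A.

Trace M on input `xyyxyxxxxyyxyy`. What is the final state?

D

A --x--> A
A --y--> D
D --y--> D
D --x--> C
C --y--> A
A --x--> A
A --x--> A
A --x--> A
A --x--> A
A --y--> D
D --y--> D
D --x--> C
C --y--> A
A --y--> D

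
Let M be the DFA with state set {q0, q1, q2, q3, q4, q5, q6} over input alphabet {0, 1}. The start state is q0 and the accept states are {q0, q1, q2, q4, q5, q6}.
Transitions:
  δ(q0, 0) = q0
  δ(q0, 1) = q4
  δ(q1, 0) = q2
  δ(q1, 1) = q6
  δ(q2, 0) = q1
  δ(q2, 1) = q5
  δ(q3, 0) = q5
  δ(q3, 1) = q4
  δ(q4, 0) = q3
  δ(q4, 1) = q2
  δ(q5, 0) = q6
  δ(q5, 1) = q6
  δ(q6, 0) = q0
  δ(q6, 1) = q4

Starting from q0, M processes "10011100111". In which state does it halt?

q4

q0 --1--> q4
q4 --0--> q3
q3 --0--> q5
q5 --1--> q6
q6 --1--> q4
q4 --1--> q2
q2 --0--> q1
q1 --0--> q2
q2 --1--> q5
q5 --1--> q6
q6 --1--> q4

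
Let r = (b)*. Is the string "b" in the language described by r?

yes

Split into 1 piece b; each matches b.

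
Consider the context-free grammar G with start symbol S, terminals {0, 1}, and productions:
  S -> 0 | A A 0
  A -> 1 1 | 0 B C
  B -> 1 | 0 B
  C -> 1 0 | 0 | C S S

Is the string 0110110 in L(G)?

S ⇒ AA0 ⇒ 0BCA0 ⇒ 01CA0 ⇒ 0110A0 ⇒ 0110110

yes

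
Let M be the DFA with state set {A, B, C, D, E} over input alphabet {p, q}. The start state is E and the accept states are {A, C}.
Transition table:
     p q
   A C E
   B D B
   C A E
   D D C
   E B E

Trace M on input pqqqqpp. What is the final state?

E --p--> B
B --q--> B
B --q--> B
B --q--> B
B --q--> B
B --p--> D
D --p--> D

D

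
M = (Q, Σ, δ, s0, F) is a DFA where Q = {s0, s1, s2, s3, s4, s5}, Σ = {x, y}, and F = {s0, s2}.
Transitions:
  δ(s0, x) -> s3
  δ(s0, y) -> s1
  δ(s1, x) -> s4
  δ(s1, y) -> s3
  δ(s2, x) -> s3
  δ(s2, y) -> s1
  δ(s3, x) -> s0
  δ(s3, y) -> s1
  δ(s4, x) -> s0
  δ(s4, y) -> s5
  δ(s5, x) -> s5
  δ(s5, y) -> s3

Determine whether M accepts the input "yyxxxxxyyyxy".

s0 --y--> s1
s1 --y--> s3
s3 --x--> s0
s0 --x--> s3
s3 --x--> s0
s0 --x--> s3
s3 --x--> s0
s0 --y--> s1
s1 --y--> s3
s3 --y--> s1
s1 --x--> s4
s4 --y--> s5
End in state s5, which is not an accepting state.

rejected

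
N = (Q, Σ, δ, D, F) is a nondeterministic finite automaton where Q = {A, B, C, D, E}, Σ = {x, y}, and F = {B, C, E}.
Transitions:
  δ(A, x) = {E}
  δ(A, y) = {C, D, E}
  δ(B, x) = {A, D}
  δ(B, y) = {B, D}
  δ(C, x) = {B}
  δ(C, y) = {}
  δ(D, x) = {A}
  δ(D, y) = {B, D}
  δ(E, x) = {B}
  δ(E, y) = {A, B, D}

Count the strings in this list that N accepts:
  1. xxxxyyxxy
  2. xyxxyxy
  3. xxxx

xxxxyyxxy: accepted
xyxxyxy: accepted
xxxx: rejected

2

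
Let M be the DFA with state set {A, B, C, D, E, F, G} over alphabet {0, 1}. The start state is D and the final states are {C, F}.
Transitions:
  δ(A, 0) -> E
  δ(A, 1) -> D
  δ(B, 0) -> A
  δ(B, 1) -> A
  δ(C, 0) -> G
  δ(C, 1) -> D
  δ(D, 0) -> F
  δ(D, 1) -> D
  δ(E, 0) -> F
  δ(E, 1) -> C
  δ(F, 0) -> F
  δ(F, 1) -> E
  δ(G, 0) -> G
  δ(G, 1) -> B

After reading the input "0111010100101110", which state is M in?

D --0--> F
F --1--> E
E --1--> C
C --1--> D
D --0--> F
F --1--> E
E --0--> F
F --1--> E
E --0--> F
F --0--> F
F --1--> E
E --0--> F
F --1--> E
E --1--> C
C --1--> D
D --0--> F

F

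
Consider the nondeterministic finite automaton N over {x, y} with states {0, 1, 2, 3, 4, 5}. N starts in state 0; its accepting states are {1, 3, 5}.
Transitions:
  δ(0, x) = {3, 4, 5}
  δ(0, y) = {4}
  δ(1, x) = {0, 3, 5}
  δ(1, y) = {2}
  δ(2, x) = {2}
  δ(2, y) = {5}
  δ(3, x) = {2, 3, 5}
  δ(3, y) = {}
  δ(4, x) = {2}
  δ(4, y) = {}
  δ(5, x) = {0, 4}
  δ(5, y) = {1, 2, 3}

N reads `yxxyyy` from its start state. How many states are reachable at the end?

Start: {0}
read y: {4}
read x: {2}
read x: {2}
read y: {5}
read y: {1, 2, 3}
read y: {2, 5}
Final reachable set {2, 5} has 2 states.

2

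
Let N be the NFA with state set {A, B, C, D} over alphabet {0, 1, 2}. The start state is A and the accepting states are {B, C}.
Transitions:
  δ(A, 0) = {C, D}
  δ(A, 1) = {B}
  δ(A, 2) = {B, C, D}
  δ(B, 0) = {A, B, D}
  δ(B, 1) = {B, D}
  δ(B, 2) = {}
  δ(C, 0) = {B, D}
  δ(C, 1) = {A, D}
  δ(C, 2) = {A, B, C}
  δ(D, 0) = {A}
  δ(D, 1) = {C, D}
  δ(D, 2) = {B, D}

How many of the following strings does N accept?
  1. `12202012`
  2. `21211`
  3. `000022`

2

`12202012`: rejected
`21211`: accepted
`000022`: accepted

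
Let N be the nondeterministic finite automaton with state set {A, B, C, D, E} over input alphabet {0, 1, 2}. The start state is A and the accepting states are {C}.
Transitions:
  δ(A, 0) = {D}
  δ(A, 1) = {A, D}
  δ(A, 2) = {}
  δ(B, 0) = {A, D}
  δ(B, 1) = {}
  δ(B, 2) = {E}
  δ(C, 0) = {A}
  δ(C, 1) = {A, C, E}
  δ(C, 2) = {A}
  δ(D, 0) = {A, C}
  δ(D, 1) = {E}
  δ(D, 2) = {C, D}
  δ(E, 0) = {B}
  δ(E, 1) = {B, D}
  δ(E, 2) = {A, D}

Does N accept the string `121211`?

rejected

Start: {A}
read 1: {A, D}
read 2: {C, D}
read 1: {A, C, E}
read 2: {A, D}
read 1: {A, D, E}
read 1: {A, B, D, E}
Reachable ∩ accepting = {} — empty.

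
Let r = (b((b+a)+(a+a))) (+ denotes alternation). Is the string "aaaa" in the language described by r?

no

No split of aaaa into u·v has b matching u and ((b+a)+(a+a)) matching v.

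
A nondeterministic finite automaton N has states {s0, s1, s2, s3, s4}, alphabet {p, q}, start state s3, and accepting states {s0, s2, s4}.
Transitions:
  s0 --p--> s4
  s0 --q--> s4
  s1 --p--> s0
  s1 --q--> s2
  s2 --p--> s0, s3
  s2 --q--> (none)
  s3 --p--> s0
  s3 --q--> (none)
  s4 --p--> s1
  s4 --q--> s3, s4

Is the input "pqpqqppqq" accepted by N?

Start: {s3}
read p: {s0}
read q: {s4}
read p: {s1}
read q: {s2}
read q: {}
The reachable set is empty and stays empty for the remaining 4 symbols.
Reachable ∩ accepting = {} — empty.

rejected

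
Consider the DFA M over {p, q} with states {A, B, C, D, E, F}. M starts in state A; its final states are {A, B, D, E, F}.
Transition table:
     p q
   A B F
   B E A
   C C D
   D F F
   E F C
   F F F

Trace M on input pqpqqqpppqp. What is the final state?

F

A --p--> B
B --q--> A
A --p--> B
B --q--> A
A --q--> F
F --q--> F
F --p--> F
F --p--> F
F --p--> F
F --q--> F
F --p--> F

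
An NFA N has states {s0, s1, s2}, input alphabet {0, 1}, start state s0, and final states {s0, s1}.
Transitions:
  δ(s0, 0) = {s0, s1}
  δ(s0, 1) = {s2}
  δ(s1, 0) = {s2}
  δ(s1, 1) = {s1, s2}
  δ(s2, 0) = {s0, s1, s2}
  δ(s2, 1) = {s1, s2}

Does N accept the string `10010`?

accepted

Start: {s0}
read 1: {s2}
read 0: {s0, s1, s2}
read 0: {s0, s1, s2}
read 1: {s1, s2}
read 0: {s0, s1, s2}
Reachable ∩ accepting = {s0, s1} — nonempty.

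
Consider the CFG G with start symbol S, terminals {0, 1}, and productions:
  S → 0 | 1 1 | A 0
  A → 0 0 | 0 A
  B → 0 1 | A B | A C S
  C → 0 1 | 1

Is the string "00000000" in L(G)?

yes

S ⇒ A0 ⇒ 0A0 ⇒ 00A0 ⇒ 000A0 ⇒ 0000A0 ⇒ 00000A0 ⇒ 00000000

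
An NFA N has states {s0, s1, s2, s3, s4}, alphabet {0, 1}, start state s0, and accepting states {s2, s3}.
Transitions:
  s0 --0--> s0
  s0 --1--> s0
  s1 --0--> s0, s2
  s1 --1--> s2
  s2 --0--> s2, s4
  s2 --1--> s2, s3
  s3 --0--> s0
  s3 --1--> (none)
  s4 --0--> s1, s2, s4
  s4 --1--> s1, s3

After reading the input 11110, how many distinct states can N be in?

Start: {s0}
read 1: {s0}
read 1: {s0}
read 1: {s0}
read 1: {s0}
read 0: {s0}
Final reachable set {s0} has 1 state.

1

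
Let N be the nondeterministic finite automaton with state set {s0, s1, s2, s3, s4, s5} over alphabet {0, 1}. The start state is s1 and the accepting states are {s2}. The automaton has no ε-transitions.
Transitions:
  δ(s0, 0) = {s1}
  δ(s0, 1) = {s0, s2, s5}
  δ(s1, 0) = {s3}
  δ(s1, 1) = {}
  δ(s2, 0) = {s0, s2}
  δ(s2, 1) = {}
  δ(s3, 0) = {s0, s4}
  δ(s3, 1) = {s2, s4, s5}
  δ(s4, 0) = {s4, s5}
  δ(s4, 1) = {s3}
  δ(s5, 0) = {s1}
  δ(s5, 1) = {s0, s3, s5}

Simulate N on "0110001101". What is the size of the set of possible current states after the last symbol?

4

Start: {s1}
read 0: {s3}
read 1: {s2, s4, s5}
read 1: {s0, s3, s5}
read 0: {s0, s1, s4}
read 0: {s1, s3, s4, s5}
read 0: {s0, s1, s3, s4, s5}
read 1: {s0, s2, s3, s4, s5}
read 1: {s0, s2, s3, s4, s5}
read 0: {s0, s1, s2, s4, s5}
read 1: {s0, s2, s3, s5}
Final reachable set {s0, s2, s3, s5} has 4 states.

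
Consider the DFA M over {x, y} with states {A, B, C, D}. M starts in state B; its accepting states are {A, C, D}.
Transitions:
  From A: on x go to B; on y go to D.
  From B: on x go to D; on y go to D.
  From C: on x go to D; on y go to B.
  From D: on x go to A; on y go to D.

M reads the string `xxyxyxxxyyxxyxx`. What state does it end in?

B

B --x--> D
D --x--> A
A --y--> D
D --x--> A
A --y--> D
D --x--> A
A --x--> B
B --x--> D
D --y--> D
D --y--> D
D --x--> A
A --x--> B
B --y--> D
D --x--> A
A --x--> B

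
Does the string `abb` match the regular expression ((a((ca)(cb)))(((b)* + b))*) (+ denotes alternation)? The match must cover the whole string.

No split of abb into u·v has (a((ca)(cb))) matching u and (((b)*+b))* matching v.

no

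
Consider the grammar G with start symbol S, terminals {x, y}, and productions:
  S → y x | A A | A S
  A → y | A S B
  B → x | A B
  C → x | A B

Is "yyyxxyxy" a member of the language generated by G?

yes

S ⇒ AA ⇒ ASBA ⇒ ySBA ⇒ yAABA ⇒ yASBABA ⇒ yySBABA ⇒ yyyxBABA ⇒ yyyxxABA ⇒ yyyxxyBA ⇒ yyyxxyxA ⇒ yyyxxyxy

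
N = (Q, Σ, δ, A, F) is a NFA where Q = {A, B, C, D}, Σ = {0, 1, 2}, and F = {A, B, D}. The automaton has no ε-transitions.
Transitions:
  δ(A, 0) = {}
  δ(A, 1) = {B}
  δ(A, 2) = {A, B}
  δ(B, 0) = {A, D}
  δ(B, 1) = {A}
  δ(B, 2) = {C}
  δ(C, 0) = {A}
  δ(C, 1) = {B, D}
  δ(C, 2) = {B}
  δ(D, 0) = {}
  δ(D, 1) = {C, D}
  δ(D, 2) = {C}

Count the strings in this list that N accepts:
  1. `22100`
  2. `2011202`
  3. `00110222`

1

`22100`: rejected
`2011202`: accepted
`00110222`: rejected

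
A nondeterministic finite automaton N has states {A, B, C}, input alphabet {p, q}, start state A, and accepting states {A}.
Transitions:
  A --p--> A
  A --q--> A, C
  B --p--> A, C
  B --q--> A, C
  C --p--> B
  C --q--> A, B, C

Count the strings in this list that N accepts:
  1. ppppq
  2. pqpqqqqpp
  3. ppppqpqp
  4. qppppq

ppppq: accepted
pqpqqqqpp: accepted
ppppqpqp: accepted
qppppq: accepted

4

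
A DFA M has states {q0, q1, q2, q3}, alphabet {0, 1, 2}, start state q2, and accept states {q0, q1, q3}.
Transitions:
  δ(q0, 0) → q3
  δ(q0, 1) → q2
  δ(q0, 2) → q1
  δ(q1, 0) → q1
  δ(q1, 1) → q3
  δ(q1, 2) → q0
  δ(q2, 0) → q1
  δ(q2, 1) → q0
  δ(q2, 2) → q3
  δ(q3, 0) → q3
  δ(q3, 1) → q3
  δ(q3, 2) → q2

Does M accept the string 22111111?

rejected

q2 --2--> q3
q3 --2--> q2
q2 --1--> q0
q0 --1--> q2
q2 --1--> q0
q0 --1--> q2
q2 --1--> q0
q0 --1--> q2
End in state q2, which is not an accepting state.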